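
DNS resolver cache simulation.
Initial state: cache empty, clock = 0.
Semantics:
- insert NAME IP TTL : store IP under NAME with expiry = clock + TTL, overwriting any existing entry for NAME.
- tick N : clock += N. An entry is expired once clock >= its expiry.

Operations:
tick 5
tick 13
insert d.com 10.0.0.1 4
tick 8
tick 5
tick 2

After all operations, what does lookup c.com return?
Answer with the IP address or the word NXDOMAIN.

Answer: NXDOMAIN

Derivation:
Op 1: tick 5 -> clock=5.
Op 2: tick 13 -> clock=18.
Op 3: insert d.com -> 10.0.0.1 (expiry=18+4=22). clock=18
Op 4: tick 8 -> clock=26. purged={d.com}
Op 5: tick 5 -> clock=31.
Op 6: tick 2 -> clock=33.
lookup c.com: not in cache (expired or never inserted)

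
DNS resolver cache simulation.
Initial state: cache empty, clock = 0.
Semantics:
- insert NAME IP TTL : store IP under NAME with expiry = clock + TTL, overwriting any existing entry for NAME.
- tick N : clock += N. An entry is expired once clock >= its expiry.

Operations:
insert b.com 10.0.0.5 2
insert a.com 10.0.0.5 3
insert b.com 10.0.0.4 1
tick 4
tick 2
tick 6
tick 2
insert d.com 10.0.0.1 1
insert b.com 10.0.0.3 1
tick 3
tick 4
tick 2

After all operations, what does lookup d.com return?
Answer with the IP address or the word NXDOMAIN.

Answer: NXDOMAIN

Derivation:
Op 1: insert b.com -> 10.0.0.5 (expiry=0+2=2). clock=0
Op 2: insert a.com -> 10.0.0.5 (expiry=0+3=3). clock=0
Op 3: insert b.com -> 10.0.0.4 (expiry=0+1=1). clock=0
Op 4: tick 4 -> clock=4. purged={a.com,b.com}
Op 5: tick 2 -> clock=6.
Op 6: tick 6 -> clock=12.
Op 7: tick 2 -> clock=14.
Op 8: insert d.com -> 10.0.0.1 (expiry=14+1=15). clock=14
Op 9: insert b.com -> 10.0.0.3 (expiry=14+1=15). clock=14
Op 10: tick 3 -> clock=17. purged={b.com,d.com}
Op 11: tick 4 -> clock=21.
Op 12: tick 2 -> clock=23.
lookup d.com: not in cache (expired or never inserted)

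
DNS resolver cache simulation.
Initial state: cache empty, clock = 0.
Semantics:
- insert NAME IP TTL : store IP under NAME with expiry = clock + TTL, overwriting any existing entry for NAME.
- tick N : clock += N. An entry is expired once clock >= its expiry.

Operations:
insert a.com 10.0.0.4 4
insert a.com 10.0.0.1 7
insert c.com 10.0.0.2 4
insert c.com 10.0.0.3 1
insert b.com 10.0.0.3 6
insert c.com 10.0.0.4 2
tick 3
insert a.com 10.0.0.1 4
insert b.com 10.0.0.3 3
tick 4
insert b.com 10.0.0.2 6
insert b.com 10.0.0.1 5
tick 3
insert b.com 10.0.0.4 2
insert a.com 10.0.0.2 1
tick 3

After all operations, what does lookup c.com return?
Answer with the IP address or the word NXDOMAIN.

Op 1: insert a.com -> 10.0.0.4 (expiry=0+4=4). clock=0
Op 2: insert a.com -> 10.0.0.1 (expiry=0+7=7). clock=0
Op 3: insert c.com -> 10.0.0.2 (expiry=0+4=4). clock=0
Op 4: insert c.com -> 10.0.0.3 (expiry=0+1=1). clock=0
Op 5: insert b.com -> 10.0.0.3 (expiry=0+6=6). clock=0
Op 6: insert c.com -> 10.0.0.4 (expiry=0+2=2). clock=0
Op 7: tick 3 -> clock=3. purged={c.com}
Op 8: insert a.com -> 10.0.0.1 (expiry=3+4=7). clock=3
Op 9: insert b.com -> 10.0.0.3 (expiry=3+3=6). clock=3
Op 10: tick 4 -> clock=7. purged={a.com,b.com}
Op 11: insert b.com -> 10.0.0.2 (expiry=7+6=13). clock=7
Op 12: insert b.com -> 10.0.0.1 (expiry=7+5=12). clock=7
Op 13: tick 3 -> clock=10.
Op 14: insert b.com -> 10.0.0.4 (expiry=10+2=12). clock=10
Op 15: insert a.com -> 10.0.0.2 (expiry=10+1=11). clock=10
Op 16: tick 3 -> clock=13. purged={a.com,b.com}
lookup c.com: not in cache (expired or never inserted)

Answer: NXDOMAIN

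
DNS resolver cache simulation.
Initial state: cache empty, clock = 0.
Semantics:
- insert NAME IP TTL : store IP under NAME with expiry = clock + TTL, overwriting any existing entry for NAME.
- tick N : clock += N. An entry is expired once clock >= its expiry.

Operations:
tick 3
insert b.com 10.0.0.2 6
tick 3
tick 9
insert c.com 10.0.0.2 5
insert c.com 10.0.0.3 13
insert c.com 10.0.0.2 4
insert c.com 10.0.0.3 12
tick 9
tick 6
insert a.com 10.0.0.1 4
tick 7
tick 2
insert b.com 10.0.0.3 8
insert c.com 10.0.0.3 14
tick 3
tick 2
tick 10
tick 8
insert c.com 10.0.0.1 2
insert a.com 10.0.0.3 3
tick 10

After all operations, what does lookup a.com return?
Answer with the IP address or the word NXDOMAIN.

Op 1: tick 3 -> clock=3.
Op 2: insert b.com -> 10.0.0.2 (expiry=3+6=9). clock=3
Op 3: tick 3 -> clock=6.
Op 4: tick 9 -> clock=15. purged={b.com}
Op 5: insert c.com -> 10.0.0.2 (expiry=15+5=20). clock=15
Op 6: insert c.com -> 10.0.0.3 (expiry=15+13=28). clock=15
Op 7: insert c.com -> 10.0.0.2 (expiry=15+4=19). clock=15
Op 8: insert c.com -> 10.0.0.3 (expiry=15+12=27). clock=15
Op 9: tick 9 -> clock=24.
Op 10: tick 6 -> clock=30. purged={c.com}
Op 11: insert a.com -> 10.0.0.1 (expiry=30+4=34). clock=30
Op 12: tick 7 -> clock=37. purged={a.com}
Op 13: tick 2 -> clock=39.
Op 14: insert b.com -> 10.0.0.3 (expiry=39+8=47). clock=39
Op 15: insert c.com -> 10.0.0.3 (expiry=39+14=53). clock=39
Op 16: tick 3 -> clock=42.
Op 17: tick 2 -> clock=44.
Op 18: tick 10 -> clock=54. purged={b.com,c.com}
Op 19: tick 8 -> clock=62.
Op 20: insert c.com -> 10.0.0.1 (expiry=62+2=64). clock=62
Op 21: insert a.com -> 10.0.0.3 (expiry=62+3=65). clock=62
Op 22: tick 10 -> clock=72. purged={a.com,c.com}
lookup a.com: not in cache (expired or never inserted)

Answer: NXDOMAIN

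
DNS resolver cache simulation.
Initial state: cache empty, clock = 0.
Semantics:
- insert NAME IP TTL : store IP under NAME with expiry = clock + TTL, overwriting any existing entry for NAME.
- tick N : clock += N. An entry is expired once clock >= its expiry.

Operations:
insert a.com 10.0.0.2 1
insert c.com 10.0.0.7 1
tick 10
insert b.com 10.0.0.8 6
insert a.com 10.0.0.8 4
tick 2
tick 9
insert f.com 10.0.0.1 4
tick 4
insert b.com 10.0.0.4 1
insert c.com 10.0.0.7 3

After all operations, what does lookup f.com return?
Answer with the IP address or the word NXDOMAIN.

Answer: NXDOMAIN

Derivation:
Op 1: insert a.com -> 10.0.0.2 (expiry=0+1=1). clock=0
Op 2: insert c.com -> 10.0.0.7 (expiry=0+1=1). clock=0
Op 3: tick 10 -> clock=10. purged={a.com,c.com}
Op 4: insert b.com -> 10.0.0.8 (expiry=10+6=16). clock=10
Op 5: insert a.com -> 10.0.0.8 (expiry=10+4=14). clock=10
Op 6: tick 2 -> clock=12.
Op 7: tick 9 -> clock=21. purged={a.com,b.com}
Op 8: insert f.com -> 10.0.0.1 (expiry=21+4=25). clock=21
Op 9: tick 4 -> clock=25. purged={f.com}
Op 10: insert b.com -> 10.0.0.4 (expiry=25+1=26). clock=25
Op 11: insert c.com -> 10.0.0.7 (expiry=25+3=28). clock=25
lookup f.com: not in cache (expired or never inserted)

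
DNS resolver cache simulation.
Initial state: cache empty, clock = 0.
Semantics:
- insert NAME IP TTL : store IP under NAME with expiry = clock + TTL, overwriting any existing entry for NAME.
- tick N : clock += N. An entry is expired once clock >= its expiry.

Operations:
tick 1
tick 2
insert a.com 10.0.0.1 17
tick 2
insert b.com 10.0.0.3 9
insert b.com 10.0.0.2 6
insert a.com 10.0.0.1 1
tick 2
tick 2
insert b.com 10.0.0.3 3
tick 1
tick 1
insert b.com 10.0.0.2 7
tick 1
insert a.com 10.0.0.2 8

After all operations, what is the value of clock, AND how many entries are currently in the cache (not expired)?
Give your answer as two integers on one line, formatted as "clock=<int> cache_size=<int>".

Answer: clock=12 cache_size=2

Derivation:
Op 1: tick 1 -> clock=1.
Op 2: tick 2 -> clock=3.
Op 3: insert a.com -> 10.0.0.1 (expiry=3+17=20). clock=3
Op 4: tick 2 -> clock=5.
Op 5: insert b.com -> 10.0.0.3 (expiry=5+9=14). clock=5
Op 6: insert b.com -> 10.0.0.2 (expiry=5+6=11). clock=5
Op 7: insert a.com -> 10.0.0.1 (expiry=5+1=6). clock=5
Op 8: tick 2 -> clock=7. purged={a.com}
Op 9: tick 2 -> clock=9.
Op 10: insert b.com -> 10.0.0.3 (expiry=9+3=12). clock=9
Op 11: tick 1 -> clock=10.
Op 12: tick 1 -> clock=11.
Op 13: insert b.com -> 10.0.0.2 (expiry=11+7=18). clock=11
Op 14: tick 1 -> clock=12.
Op 15: insert a.com -> 10.0.0.2 (expiry=12+8=20). clock=12
Final clock = 12
Final cache (unexpired): {a.com,b.com} -> size=2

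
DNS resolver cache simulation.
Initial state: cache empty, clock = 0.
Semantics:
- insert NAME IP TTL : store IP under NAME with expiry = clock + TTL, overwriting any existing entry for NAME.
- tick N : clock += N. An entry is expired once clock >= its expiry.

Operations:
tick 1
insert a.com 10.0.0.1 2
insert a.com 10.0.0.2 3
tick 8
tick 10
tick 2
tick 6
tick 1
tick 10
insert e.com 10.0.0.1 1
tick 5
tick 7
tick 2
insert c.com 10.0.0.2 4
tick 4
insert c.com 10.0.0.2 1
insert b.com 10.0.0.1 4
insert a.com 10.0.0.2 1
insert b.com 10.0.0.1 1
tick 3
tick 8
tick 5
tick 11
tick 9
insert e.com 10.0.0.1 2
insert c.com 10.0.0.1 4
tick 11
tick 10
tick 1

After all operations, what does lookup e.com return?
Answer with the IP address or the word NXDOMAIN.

Op 1: tick 1 -> clock=1.
Op 2: insert a.com -> 10.0.0.1 (expiry=1+2=3). clock=1
Op 3: insert a.com -> 10.0.0.2 (expiry=1+3=4). clock=1
Op 4: tick 8 -> clock=9. purged={a.com}
Op 5: tick 10 -> clock=19.
Op 6: tick 2 -> clock=21.
Op 7: tick 6 -> clock=27.
Op 8: tick 1 -> clock=28.
Op 9: tick 10 -> clock=38.
Op 10: insert e.com -> 10.0.0.1 (expiry=38+1=39). clock=38
Op 11: tick 5 -> clock=43. purged={e.com}
Op 12: tick 7 -> clock=50.
Op 13: tick 2 -> clock=52.
Op 14: insert c.com -> 10.0.0.2 (expiry=52+4=56). clock=52
Op 15: tick 4 -> clock=56. purged={c.com}
Op 16: insert c.com -> 10.0.0.2 (expiry=56+1=57). clock=56
Op 17: insert b.com -> 10.0.0.1 (expiry=56+4=60). clock=56
Op 18: insert a.com -> 10.0.0.2 (expiry=56+1=57). clock=56
Op 19: insert b.com -> 10.0.0.1 (expiry=56+1=57). clock=56
Op 20: tick 3 -> clock=59. purged={a.com,b.com,c.com}
Op 21: tick 8 -> clock=67.
Op 22: tick 5 -> clock=72.
Op 23: tick 11 -> clock=83.
Op 24: tick 9 -> clock=92.
Op 25: insert e.com -> 10.0.0.1 (expiry=92+2=94). clock=92
Op 26: insert c.com -> 10.0.0.1 (expiry=92+4=96). clock=92
Op 27: tick 11 -> clock=103. purged={c.com,e.com}
Op 28: tick 10 -> clock=113.
Op 29: tick 1 -> clock=114.
lookup e.com: not in cache (expired or never inserted)

Answer: NXDOMAIN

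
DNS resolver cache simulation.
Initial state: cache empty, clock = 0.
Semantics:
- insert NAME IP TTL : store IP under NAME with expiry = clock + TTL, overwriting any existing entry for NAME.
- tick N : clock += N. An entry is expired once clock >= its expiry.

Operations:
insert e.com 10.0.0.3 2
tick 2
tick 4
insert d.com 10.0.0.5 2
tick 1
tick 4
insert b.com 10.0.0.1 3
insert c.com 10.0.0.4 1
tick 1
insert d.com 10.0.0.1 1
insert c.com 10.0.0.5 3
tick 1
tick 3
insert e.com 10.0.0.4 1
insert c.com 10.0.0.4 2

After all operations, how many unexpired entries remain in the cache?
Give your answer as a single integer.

Answer: 2

Derivation:
Op 1: insert e.com -> 10.0.0.3 (expiry=0+2=2). clock=0
Op 2: tick 2 -> clock=2. purged={e.com}
Op 3: tick 4 -> clock=6.
Op 4: insert d.com -> 10.0.0.5 (expiry=6+2=8). clock=6
Op 5: tick 1 -> clock=7.
Op 6: tick 4 -> clock=11. purged={d.com}
Op 7: insert b.com -> 10.0.0.1 (expiry=11+3=14). clock=11
Op 8: insert c.com -> 10.0.0.4 (expiry=11+1=12). clock=11
Op 9: tick 1 -> clock=12. purged={c.com}
Op 10: insert d.com -> 10.0.0.1 (expiry=12+1=13). clock=12
Op 11: insert c.com -> 10.0.0.5 (expiry=12+3=15). clock=12
Op 12: tick 1 -> clock=13. purged={d.com}
Op 13: tick 3 -> clock=16. purged={b.com,c.com}
Op 14: insert e.com -> 10.0.0.4 (expiry=16+1=17). clock=16
Op 15: insert c.com -> 10.0.0.4 (expiry=16+2=18). clock=16
Final cache (unexpired): {c.com,e.com} -> size=2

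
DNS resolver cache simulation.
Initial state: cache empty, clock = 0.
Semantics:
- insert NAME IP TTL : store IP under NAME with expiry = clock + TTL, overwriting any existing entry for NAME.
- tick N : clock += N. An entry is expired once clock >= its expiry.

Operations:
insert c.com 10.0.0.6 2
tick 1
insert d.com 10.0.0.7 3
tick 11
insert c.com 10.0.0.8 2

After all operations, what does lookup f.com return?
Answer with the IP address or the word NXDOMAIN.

Answer: NXDOMAIN

Derivation:
Op 1: insert c.com -> 10.0.0.6 (expiry=0+2=2). clock=0
Op 2: tick 1 -> clock=1.
Op 3: insert d.com -> 10.0.0.7 (expiry=1+3=4). clock=1
Op 4: tick 11 -> clock=12. purged={c.com,d.com}
Op 5: insert c.com -> 10.0.0.8 (expiry=12+2=14). clock=12
lookup f.com: not in cache (expired or never inserted)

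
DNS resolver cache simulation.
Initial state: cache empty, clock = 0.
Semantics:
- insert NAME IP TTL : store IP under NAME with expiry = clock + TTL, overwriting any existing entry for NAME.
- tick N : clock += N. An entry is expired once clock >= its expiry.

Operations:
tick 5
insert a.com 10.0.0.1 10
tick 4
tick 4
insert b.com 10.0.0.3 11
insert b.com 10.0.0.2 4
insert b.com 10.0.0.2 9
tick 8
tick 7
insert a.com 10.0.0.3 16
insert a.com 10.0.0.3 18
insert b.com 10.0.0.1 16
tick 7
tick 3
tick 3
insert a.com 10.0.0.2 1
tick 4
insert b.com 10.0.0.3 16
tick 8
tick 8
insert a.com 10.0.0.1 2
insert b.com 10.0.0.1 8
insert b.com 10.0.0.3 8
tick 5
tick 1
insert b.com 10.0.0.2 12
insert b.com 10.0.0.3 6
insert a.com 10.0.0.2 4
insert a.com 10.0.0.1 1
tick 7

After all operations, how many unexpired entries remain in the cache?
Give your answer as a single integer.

Answer: 0

Derivation:
Op 1: tick 5 -> clock=5.
Op 2: insert a.com -> 10.0.0.1 (expiry=5+10=15). clock=5
Op 3: tick 4 -> clock=9.
Op 4: tick 4 -> clock=13.
Op 5: insert b.com -> 10.0.0.3 (expiry=13+11=24). clock=13
Op 6: insert b.com -> 10.0.0.2 (expiry=13+4=17). clock=13
Op 7: insert b.com -> 10.0.0.2 (expiry=13+9=22). clock=13
Op 8: tick 8 -> clock=21. purged={a.com}
Op 9: tick 7 -> clock=28. purged={b.com}
Op 10: insert a.com -> 10.0.0.3 (expiry=28+16=44). clock=28
Op 11: insert a.com -> 10.0.0.3 (expiry=28+18=46). clock=28
Op 12: insert b.com -> 10.0.0.1 (expiry=28+16=44). clock=28
Op 13: tick 7 -> clock=35.
Op 14: tick 3 -> clock=38.
Op 15: tick 3 -> clock=41.
Op 16: insert a.com -> 10.0.0.2 (expiry=41+1=42). clock=41
Op 17: tick 4 -> clock=45. purged={a.com,b.com}
Op 18: insert b.com -> 10.0.0.3 (expiry=45+16=61). clock=45
Op 19: tick 8 -> clock=53.
Op 20: tick 8 -> clock=61. purged={b.com}
Op 21: insert a.com -> 10.0.0.1 (expiry=61+2=63). clock=61
Op 22: insert b.com -> 10.0.0.1 (expiry=61+8=69). clock=61
Op 23: insert b.com -> 10.0.0.3 (expiry=61+8=69). clock=61
Op 24: tick 5 -> clock=66. purged={a.com}
Op 25: tick 1 -> clock=67.
Op 26: insert b.com -> 10.0.0.2 (expiry=67+12=79). clock=67
Op 27: insert b.com -> 10.0.0.3 (expiry=67+6=73). clock=67
Op 28: insert a.com -> 10.0.0.2 (expiry=67+4=71). clock=67
Op 29: insert a.com -> 10.0.0.1 (expiry=67+1=68). clock=67
Op 30: tick 7 -> clock=74. purged={a.com,b.com}
Final cache (unexpired): {} -> size=0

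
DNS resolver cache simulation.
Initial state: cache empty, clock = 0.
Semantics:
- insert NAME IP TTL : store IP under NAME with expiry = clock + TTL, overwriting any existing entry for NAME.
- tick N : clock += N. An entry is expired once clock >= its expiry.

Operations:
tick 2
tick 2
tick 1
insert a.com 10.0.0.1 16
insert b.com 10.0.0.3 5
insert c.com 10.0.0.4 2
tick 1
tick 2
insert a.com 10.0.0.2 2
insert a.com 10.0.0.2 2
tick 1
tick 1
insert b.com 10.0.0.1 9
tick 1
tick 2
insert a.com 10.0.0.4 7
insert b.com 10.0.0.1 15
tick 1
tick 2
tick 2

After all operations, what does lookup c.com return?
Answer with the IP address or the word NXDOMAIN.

Op 1: tick 2 -> clock=2.
Op 2: tick 2 -> clock=4.
Op 3: tick 1 -> clock=5.
Op 4: insert a.com -> 10.0.0.1 (expiry=5+16=21). clock=5
Op 5: insert b.com -> 10.0.0.3 (expiry=5+5=10). clock=5
Op 6: insert c.com -> 10.0.0.4 (expiry=5+2=7). clock=5
Op 7: tick 1 -> clock=6.
Op 8: tick 2 -> clock=8. purged={c.com}
Op 9: insert a.com -> 10.0.0.2 (expiry=8+2=10). clock=8
Op 10: insert a.com -> 10.0.0.2 (expiry=8+2=10). clock=8
Op 11: tick 1 -> clock=9.
Op 12: tick 1 -> clock=10. purged={a.com,b.com}
Op 13: insert b.com -> 10.0.0.1 (expiry=10+9=19). clock=10
Op 14: tick 1 -> clock=11.
Op 15: tick 2 -> clock=13.
Op 16: insert a.com -> 10.0.0.4 (expiry=13+7=20). clock=13
Op 17: insert b.com -> 10.0.0.1 (expiry=13+15=28). clock=13
Op 18: tick 1 -> clock=14.
Op 19: tick 2 -> clock=16.
Op 20: tick 2 -> clock=18.
lookup c.com: not in cache (expired or never inserted)

Answer: NXDOMAIN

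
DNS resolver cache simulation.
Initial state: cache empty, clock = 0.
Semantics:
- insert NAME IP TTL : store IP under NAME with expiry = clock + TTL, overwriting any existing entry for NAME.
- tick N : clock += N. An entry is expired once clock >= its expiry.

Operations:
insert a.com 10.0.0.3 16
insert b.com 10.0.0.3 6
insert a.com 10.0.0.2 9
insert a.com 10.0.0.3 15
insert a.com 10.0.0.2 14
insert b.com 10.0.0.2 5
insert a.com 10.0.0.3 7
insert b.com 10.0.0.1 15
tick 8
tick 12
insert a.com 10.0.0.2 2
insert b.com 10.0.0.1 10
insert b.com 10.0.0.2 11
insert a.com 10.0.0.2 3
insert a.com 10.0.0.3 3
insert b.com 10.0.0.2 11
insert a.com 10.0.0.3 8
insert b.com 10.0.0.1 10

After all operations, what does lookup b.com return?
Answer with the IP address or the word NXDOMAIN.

Answer: 10.0.0.1

Derivation:
Op 1: insert a.com -> 10.0.0.3 (expiry=0+16=16). clock=0
Op 2: insert b.com -> 10.0.0.3 (expiry=0+6=6). clock=0
Op 3: insert a.com -> 10.0.0.2 (expiry=0+9=9). clock=0
Op 4: insert a.com -> 10.0.0.3 (expiry=0+15=15). clock=0
Op 5: insert a.com -> 10.0.0.2 (expiry=0+14=14). clock=0
Op 6: insert b.com -> 10.0.0.2 (expiry=0+5=5). clock=0
Op 7: insert a.com -> 10.0.0.3 (expiry=0+7=7). clock=0
Op 8: insert b.com -> 10.0.0.1 (expiry=0+15=15). clock=0
Op 9: tick 8 -> clock=8. purged={a.com}
Op 10: tick 12 -> clock=20. purged={b.com}
Op 11: insert a.com -> 10.0.0.2 (expiry=20+2=22). clock=20
Op 12: insert b.com -> 10.0.0.1 (expiry=20+10=30). clock=20
Op 13: insert b.com -> 10.0.0.2 (expiry=20+11=31). clock=20
Op 14: insert a.com -> 10.0.0.2 (expiry=20+3=23). clock=20
Op 15: insert a.com -> 10.0.0.3 (expiry=20+3=23). clock=20
Op 16: insert b.com -> 10.0.0.2 (expiry=20+11=31). clock=20
Op 17: insert a.com -> 10.0.0.3 (expiry=20+8=28). clock=20
Op 18: insert b.com -> 10.0.0.1 (expiry=20+10=30). clock=20
lookup b.com: present, ip=10.0.0.1 expiry=30 > clock=20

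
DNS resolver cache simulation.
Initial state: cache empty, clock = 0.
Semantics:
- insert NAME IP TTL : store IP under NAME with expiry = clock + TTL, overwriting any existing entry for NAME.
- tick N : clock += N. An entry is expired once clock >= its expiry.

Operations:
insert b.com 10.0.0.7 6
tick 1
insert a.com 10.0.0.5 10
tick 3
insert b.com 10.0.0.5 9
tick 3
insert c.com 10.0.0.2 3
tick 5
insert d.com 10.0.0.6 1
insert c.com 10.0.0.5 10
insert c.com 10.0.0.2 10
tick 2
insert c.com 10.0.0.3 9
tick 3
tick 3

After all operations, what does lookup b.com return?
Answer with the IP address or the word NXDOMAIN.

Op 1: insert b.com -> 10.0.0.7 (expiry=0+6=6). clock=0
Op 2: tick 1 -> clock=1.
Op 3: insert a.com -> 10.0.0.5 (expiry=1+10=11). clock=1
Op 4: tick 3 -> clock=4.
Op 5: insert b.com -> 10.0.0.5 (expiry=4+9=13). clock=4
Op 6: tick 3 -> clock=7.
Op 7: insert c.com -> 10.0.0.2 (expiry=7+3=10). clock=7
Op 8: tick 5 -> clock=12. purged={a.com,c.com}
Op 9: insert d.com -> 10.0.0.6 (expiry=12+1=13). clock=12
Op 10: insert c.com -> 10.0.0.5 (expiry=12+10=22). clock=12
Op 11: insert c.com -> 10.0.0.2 (expiry=12+10=22). clock=12
Op 12: tick 2 -> clock=14. purged={b.com,d.com}
Op 13: insert c.com -> 10.0.0.3 (expiry=14+9=23). clock=14
Op 14: tick 3 -> clock=17.
Op 15: tick 3 -> clock=20.
lookup b.com: not in cache (expired or never inserted)

Answer: NXDOMAIN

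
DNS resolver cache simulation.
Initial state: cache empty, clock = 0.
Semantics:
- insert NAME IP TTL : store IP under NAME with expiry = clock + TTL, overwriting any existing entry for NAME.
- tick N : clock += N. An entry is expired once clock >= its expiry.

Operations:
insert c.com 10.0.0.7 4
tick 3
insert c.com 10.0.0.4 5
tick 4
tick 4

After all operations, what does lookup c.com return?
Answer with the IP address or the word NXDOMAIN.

Answer: NXDOMAIN

Derivation:
Op 1: insert c.com -> 10.0.0.7 (expiry=0+4=4). clock=0
Op 2: tick 3 -> clock=3.
Op 3: insert c.com -> 10.0.0.4 (expiry=3+5=8). clock=3
Op 4: tick 4 -> clock=7.
Op 5: tick 4 -> clock=11. purged={c.com}
lookup c.com: not in cache (expired or never inserted)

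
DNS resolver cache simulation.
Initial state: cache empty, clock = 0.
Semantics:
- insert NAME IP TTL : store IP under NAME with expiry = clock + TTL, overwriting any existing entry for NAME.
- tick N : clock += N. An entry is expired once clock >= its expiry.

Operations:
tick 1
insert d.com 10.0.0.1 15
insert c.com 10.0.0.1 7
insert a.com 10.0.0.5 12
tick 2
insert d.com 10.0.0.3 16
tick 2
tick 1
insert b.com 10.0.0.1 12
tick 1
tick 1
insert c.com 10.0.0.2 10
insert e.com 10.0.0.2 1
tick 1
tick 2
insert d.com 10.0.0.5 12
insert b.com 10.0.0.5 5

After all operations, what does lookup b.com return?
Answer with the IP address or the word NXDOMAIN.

Answer: 10.0.0.5

Derivation:
Op 1: tick 1 -> clock=1.
Op 2: insert d.com -> 10.0.0.1 (expiry=1+15=16). clock=1
Op 3: insert c.com -> 10.0.0.1 (expiry=1+7=8). clock=1
Op 4: insert a.com -> 10.0.0.5 (expiry=1+12=13). clock=1
Op 5: tick 2 -> clock=3.
Op 6: insert d.com -> 10.0.0.3 (expiry=3+16=19). clock=3
Op 7: tick 2 -> clock=5.
Op 8: tick 1 -> clock=6.
Op 9: insert b.com -> 10.0.0.1 (expiry=6+12=18). clock=6
Op 10: tick 1 -> clock=7.
Op 11: tick 1 -> clock=8. purged={c.com}
Op 12: insert c.com -> 10.0.0.2 (expiry=8+10=18). clock=8
Op 13: insert e.com -> 10.0.0.2 (expiry=8+1=9). clock=8
Op 14: tick 1 -> clock=9. purged={e.com}
Op 15: tick 2 -> clock=11.
Op 16: insert d.com -> 10.0.0.5 (expiry=11+12=23). clock=11
Op 17: insert b.com -> 10.0.0.5 (expiry=11+5=16). clock=11
lookup b.com: present, ip=10.0.0.5 expiry=16 > clock=11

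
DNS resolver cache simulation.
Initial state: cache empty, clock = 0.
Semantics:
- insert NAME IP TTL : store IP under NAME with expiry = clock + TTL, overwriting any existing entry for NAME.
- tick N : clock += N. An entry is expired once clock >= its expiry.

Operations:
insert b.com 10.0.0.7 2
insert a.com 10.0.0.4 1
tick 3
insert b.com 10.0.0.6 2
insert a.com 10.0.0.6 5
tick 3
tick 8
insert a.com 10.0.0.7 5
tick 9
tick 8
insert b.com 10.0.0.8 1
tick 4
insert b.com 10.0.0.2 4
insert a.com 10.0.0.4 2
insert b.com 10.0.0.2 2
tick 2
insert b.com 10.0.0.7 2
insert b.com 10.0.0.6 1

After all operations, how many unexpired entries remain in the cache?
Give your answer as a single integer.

Answer: 1

Derivation:
Op 1: insert b.com -> 10.0.0.7 (expiry=0+2=2). clock=0
Op 2: insert a.com -> 10.0.0.4 (expiry=0+1=1). clock=0
Op 3: tick 3 -> clock=3. purged={a.com,b.com}
Op 4: insert b.com -> 10.0.0.6 (expiry=3+2=5). clock=3
Op 5: insert a.com -> 10.0.0.6 (expiry=3+5=8). clock=3
Op 6: tick 3 -> clock=6. purged={b.com}
Op 7: tick 8 -> clock=14. purged={a.com}
Op 8: insert a.com -> 10.0.0.7 (expiry=14+5=19). clock=14
Op 9: tick 9 -> clock=23. purged={a.com}
Op 10: tick 8 -> clock=31.
Op 11: insert b.com -> 10.0.0.8 (expiry=31+1=32). clock=31
Op 12: tick 4 -> clock=35. purged={b.com}
Op 13: insert b.com -> 10.0.0.2 (expiry=35+4=39). clock=35
Op 14: insert a.com -> 10.0.0.4 (expiry=35+2=37). clock=35
Op 15: insert b.com -> 10.0.0.2 (expiry=35+2=37). clock=35
Op 16: tick 2 -> clock=37. purged={a.com,b.com}
Op 17: insert b.com -> 10.0.0.7 (expiry=37+2=39). clock=37
Op 18: insert b.com -> 10.0.0.6 (expiry=37+1=38). clock=37
Final cache (unexpired): {b.com} -> size=1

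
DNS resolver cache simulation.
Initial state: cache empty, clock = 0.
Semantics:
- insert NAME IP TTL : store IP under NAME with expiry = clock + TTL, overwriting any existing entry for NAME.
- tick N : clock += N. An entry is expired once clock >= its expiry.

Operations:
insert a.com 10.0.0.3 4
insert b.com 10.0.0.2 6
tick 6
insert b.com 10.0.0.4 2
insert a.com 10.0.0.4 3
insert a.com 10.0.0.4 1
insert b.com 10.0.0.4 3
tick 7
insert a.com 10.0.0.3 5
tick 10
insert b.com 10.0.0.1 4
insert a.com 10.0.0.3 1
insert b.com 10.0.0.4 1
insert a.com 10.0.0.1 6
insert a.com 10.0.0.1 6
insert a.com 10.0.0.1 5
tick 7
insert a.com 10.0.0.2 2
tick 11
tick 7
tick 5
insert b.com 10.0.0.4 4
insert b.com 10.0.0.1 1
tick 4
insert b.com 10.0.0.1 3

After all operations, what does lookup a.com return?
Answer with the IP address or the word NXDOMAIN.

Answer: NXDOMAIN

Derivation:
Op 1: insert a.com -> 10.0.0.3 (expiry=0+4=4). clock=0
Op 2: insert b.com -> 10.0.0.2 (expiry=0+6=6). clock=0
Op 3: tick 6 -> clock=6. purged={a.com,b.com}
Op 4: insert b.com -> 10.0.0.4 (expiry=6+2=8). clock=6
Op 5: insert a.com -> 10.0.0.4 (expiry=6+3=9). clock=6
Op 6: insert a.com -> 10.0.0.4 (expiry=6+1=7). clock=6
Op 7: insert b.com -> 10.0.0.4 (expiry=6+3=9). clock=6
Op 8: tick 7 -> clock=13. purged={a.com,b.com}
Op 9: insert a.com -> 10.0.0.3 (expiry=13+5=18). clock=13
Op 10: tick 10 -> clock=23. purged={a.com}
Op 11: insert b.com -> 10.0.0.1 (expiry=23+4=27). clock=23
Op 12: insert a.com -> 10.0.0.3 (expiry=23+1=24). clock=23
Op 13: insert b.com -> 10.0.0.4 (expiry=23+1=24). clock=23
Op 14: insert a.com -> 10.0.0.1 (expiry=23+6=29). clock=23
Op 15: insert a.com -> 10.0.0.1 (expiry=23+6=29). clock=23
Op 16: insert a.com -> 10.0.0.1 (expiry=23+5=28). clock=23
Op 17: tick 7 -> clock=30. purged={a.com,b.com}
Op 18: insert a.com -> 10.0.0.2 (expiry=30+2=32). clock=30
Op 19: tick 11 -> clock=41. purged={a.com}
Op 20: tick 7 -> clock=48.
Op 21: tick 5 -> clock=53.
Op 22: insert b.com -> 10.0.0.4 (expiry=53+4=57). clock=53
Op 23: insert b.com -> 10.0.0.1 (expiry=53+1=54). clock=53
Op 24: tick 4 -> clock=57. purged={b.com}
Op 25: insert b.com -> 10.0.0.1 (expiry=57+3=60). clock=57
lookup a.com: not in cache (expired or never inserted)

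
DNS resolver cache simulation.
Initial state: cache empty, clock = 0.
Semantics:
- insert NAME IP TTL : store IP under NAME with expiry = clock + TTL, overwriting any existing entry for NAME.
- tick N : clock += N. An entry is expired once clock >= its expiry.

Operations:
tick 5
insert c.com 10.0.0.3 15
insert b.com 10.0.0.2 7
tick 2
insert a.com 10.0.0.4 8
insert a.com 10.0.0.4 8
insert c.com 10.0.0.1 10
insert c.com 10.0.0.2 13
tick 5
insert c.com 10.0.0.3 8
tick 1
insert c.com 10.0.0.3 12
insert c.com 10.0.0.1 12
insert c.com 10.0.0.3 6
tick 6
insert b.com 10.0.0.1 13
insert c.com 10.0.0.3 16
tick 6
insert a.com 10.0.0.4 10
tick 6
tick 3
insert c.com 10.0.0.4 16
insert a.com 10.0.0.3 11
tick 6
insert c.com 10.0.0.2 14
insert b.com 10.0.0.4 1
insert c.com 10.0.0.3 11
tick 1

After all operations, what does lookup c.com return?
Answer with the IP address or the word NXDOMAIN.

Answer: 10.0.0.3

Derivation:
Op 1: tick 5 -> clock=5.
Op 2: insert c.com -> 10.0.0.3 (expiry=5+15=20). clock=5
Op 3: insert b.com -> 10.0.0.2 (expiry=5+7=12). clock=5
Op 4: tick 2 -> clock=7.
Op 5: insert a.com -> 10.0.0.4 (expiry=7+8=15). clock=7
Op 6: insert a.com -> 10.0.0.4 (expiry=7+8=15). clock=7
Op 7: insert c.com -> 10.0.0.1 (expiry=7+10=17). clock=7
Op 8: insert c.com -> 10.0.0.2 (expiry=7+13=20). clock=7
Op 9: tick 5 -> clock=12. purged={b.com}
Op 10: insert c.com -> 10.0.0.3 (expiry=12+8=20). clock=12
Op 11: tick 1 -> clock=13.
Op 12: insert c.com -> 10.0.0.3 (expiry=13+12=25). clock=13
Op 13: insert c.com -> 10.0.0.1 (expiry=13+12=25). clock=13
Op 14: insert c.com -> 10.0.0.3 (expiry=13+6=19). clock=13
Op 15: tick 6 -> clock=19. purged={a.com,c.com}
Op 16: insert b.com -> 10.0.0.1 (expiry=19+13=32). clock=19
Op 17: insert c.com -> 10.0.0.3 (expiry=19+16=35). clock=19
Op 18: tick 6 -> clock=25.
Op 19: insert a.com -> 10.0.0.4 (expiry=25+10=35). clock=25
Op 20: tick 6 -> clock=31.
Op 21: tick 3 -> clock=34. purged={b.com}
Op 22: insert c.com -> 10.0.0.4 (expiry=34+16=50). clock=34
Op 23: insert a.com -> 10.0.0.3 (expiry=34+11=45). clock=34
Op 24: tick 6 -> clock=40.
Op 25: insert c.com -> 10.0.0.2 (expiry=40+14=54). clock=40
Op 26: insert b.com -> 10.0.0.4 (expiry=40+1=41). clock=40
Op 27: insert c.com -> 10.0.0.3 (expiry=40+11=51). clock=40
Op 28: tick 1 -> clock=41. purged={b.com}
lookup c.com: present, ip=10.0.0.3 expiry=51 > clock=41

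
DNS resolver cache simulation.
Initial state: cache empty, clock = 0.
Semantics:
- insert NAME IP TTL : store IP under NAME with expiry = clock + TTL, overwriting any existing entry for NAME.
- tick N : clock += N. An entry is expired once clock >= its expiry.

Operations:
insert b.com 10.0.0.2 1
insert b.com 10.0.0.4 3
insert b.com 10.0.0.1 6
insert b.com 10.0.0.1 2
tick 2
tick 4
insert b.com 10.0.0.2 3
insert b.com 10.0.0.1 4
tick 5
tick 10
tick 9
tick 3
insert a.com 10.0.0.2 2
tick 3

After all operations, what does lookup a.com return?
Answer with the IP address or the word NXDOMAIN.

Op 1: insert b.com -> 10.0.0.2 (expiry=0+1=1). clock=0
Op 2: insert b.com -> 10.0.0.4 (expiry=0+3=3). clock=0
Op 3: insert b.com -> 10.0.0.1 (expiry=0+6=6). clock=0
Op 4: insert b.com -> 10.0.0.1 (expiry=0+2=2). clock=0
Op 5: tick 2 -> clock=2. purged={b.com}
Op 6: tick 4 -> clock=6.
Op 7: insert b.com -> 10.0.0.2 (expiry=6+3=9). clock=6
Op 8: insert b.com -> 10.0.0.1 (expiry=6+4=10). clock=6
Op 9: tick 5 -> clock=11. purged={b.com}
Op 10: tick 10 -> clock=21.
Op 11: tick 9 -> clock=30.
Op 12: tick 3 -> clock=33.
Op 13: insert a.com -> 10.0.0.2 (expiry=33+2=35). clock=33
Op 14: tick 3 -> clock=36. purged={a.com}
lookup a.com: not in cache (expired or never inserted)

Answer: NXDOMAIN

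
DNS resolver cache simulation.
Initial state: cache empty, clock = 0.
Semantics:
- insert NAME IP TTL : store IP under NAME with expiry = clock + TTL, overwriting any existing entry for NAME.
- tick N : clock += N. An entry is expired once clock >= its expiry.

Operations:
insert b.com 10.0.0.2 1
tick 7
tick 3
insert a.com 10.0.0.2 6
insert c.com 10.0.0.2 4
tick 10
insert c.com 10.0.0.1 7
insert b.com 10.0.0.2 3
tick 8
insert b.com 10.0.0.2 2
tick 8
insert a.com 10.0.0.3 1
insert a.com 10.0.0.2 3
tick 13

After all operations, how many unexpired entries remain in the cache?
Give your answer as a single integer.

Op 1: insert b.com -> 10.0.0.2 (expiry=0+1=1). clock=0
Op 2: tick 7 -> clock=7. purged={b.com}
Op 3: tick 3 -> clock=10.
Op 4: insert a.com -> 10.0.0.2 (expiry=10+6=16). clock=10
Op 5: insert c.com -> 10.0.0.2 (expiry=10+4=14). clock=10
Op 6: tick 10 -> clock=20. purged={a.com,c.com}
Op 7: insert c.com -> 10.0.0.1 (expiry=20+7=27). clock=20
Op 8: insert b.com -> 10.0.0.2 (expiry=20+3=23). clock=20
Op 9: tick 8 -> clock=28. purged={b.com,c.com}
Op 10: insert b.com -> 10.0.0.2 (expiry=28+2=30). clock=28
Op 11: tick 8 -> clock=36. purged={b.com}
Op 12: insert a.com -> 10.0.0.3 (expiry=36+1=37). clock=36
Op 13: insert a.com -> 10.0.0.2 (expiry=36+3=39). clock=36
Op 14: tick 13 -> clock=49. purged={a.com}
Final cache (unexpired): {} -> size=0

Answer: 0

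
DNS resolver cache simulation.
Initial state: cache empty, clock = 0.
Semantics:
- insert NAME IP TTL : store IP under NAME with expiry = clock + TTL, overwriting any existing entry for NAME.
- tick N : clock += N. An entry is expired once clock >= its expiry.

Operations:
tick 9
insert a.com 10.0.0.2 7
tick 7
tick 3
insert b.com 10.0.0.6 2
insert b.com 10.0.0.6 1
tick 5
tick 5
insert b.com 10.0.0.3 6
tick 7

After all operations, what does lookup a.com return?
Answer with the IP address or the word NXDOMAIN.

Answer: NXDOMAIN

Derivation:
Op 1: tick 9 -> clock=9.
Op 2: insert a.com -> 10.0.0.2 (expiry=9+7=16). clock=9
Op 3: tick 7 -> clock=16. purged={a.com}
Op 4: tick 3 -> clock=19.
Op 5: insert b.com -> 10.0.0.6 (expiry=19+2=21). clock=19
Op 6: insert b.com -> 10.0.0.6 (expiry=19+1=20). clock=19
Op 7: tick 5 -> clock=24. purged={b.com}
Op 8: tick 5 -> clock=29.
Op 9: insert b.com -> 10.0.0.3 (expiry=29+6=35). clock=29
Op 10: tick 7 -> clock=36. purged={b.com}
lookup a.com: not in cache (expired or never inserted)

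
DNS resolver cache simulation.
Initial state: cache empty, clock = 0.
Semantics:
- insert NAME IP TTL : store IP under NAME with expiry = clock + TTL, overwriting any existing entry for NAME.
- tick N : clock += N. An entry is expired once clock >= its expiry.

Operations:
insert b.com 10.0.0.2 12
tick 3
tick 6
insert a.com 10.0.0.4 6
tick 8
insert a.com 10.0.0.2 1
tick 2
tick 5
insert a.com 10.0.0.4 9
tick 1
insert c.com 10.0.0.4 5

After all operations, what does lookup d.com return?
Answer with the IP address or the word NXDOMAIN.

Answer: NXDOMAIN

Derivation:
Op 1: insert b.com -> 10.0.0.2 (expiry=0+12=12). clock=0
Op 2: tick 3 -> clock=3.
Op 3: tick 6 -> clock=9.
Op 4: insert a.com -> 10.0.0.4 (expiry=9+6=15). clock=9
Op 5: tick 8 -> clock=17. purged={a.com,b.com}
Op 6: insert a.com -> 10.0.0.2 (expiry=17+1=18). clock=17
Op 7: tick 2 -> clock=19. purged={a.com}
Op 8: tick 5 -> clock=24.
Op 9: insert a.com -> 10.0.0.4 (expiry=24+9=33). clock=24
Op 10: tick 1 -> clock=25.
Op 11: insert c.com -> 10.0.0.4 (expiry=25+5=30). clock=25
lookup d.com: not in cache (expired or never inserted)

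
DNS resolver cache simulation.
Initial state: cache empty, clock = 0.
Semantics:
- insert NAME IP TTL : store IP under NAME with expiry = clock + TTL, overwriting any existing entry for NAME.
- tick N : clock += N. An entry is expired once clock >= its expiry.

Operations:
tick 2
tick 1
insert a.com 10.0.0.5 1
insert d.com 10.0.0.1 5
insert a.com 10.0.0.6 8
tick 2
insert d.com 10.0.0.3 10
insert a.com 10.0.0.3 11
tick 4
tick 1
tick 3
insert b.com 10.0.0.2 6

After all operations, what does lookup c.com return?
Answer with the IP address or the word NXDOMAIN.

Op 1: tick 2 -> clock=2.
Op 2: tick 1 -> clock=3.
Op 3: insert a.com -> 10.0.0.5 (expiry=3+1=4). clock=3
Op 4: insert d.com -> 10.0.0.1 (expiry=3+5=8). clock=3
Op 5: insert a.com -> 10.0.0.6 (expiry=3+8=11). clock=3
Op 6: tick 2 -> clock=5.
Op 7: insert d.com -> 10.0.0.3 (expiry=5+10=15). clock=5
Op 8: insert a.com -> 10.0.0.3 (expiry=5+11=16). clock=5
Op 9: tick 4 -> clock=9.
Op 10: tick 1 -> clock=10.
Op 11: tick 3 -> clock=13.
Op 12: insert b.com -> 10.0.0.2 (expiry=13+6=19). clock=13
lookup c.com: not in cache (expired or never inserted)

Answer: NXDOMAIN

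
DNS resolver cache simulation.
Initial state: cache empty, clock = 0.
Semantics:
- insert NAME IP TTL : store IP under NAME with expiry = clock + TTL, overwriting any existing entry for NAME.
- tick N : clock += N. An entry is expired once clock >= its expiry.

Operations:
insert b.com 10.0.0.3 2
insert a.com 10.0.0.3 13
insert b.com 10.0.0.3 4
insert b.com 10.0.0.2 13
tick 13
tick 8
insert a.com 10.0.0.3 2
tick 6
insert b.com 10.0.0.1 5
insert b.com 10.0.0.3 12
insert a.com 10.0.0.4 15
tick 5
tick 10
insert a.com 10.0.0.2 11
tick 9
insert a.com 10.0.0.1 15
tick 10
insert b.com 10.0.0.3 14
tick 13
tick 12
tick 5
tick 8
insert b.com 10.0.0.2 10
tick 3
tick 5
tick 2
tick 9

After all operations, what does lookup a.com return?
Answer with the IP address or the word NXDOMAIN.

Op 1: insert b.com -> 10.0.0.3 (expiry=0+2=2). clock=0
Op 2: insert a.com -> 10.0.0.3 (expiry=0+13=13). clock=0
Op 3: insert b.com -> 10.0.0.3 (expiry=0+4=4). clock=0
Op 4: insert b.com -> 10.0.0.2 (expiry=0+13=13). clock=0
Op 5: tick 13 -> clock=13. purged={a.com,b.com}
Op 6: tick 8 -> clock=21.
Op 7: insert a.com -> 10.0.0.3 (expiry=21+2=23). clock=21
Op 8: tick 6 -> clock=27. purged={a.com}
Op 9: insert b.com -> 10.0.0.1 (expiry=27+5=32). clock=27
Op 10: insert b.com -> 10.0.0.3 (expiry=27+12=39). clock=27
Op 11: insert a.com -> 10.0.0.4 (expiry=27+15=42). clock=27
Op 12: tick 5 -> clock=32.
Op 13: tick 10 -> clock=42. purged={a.com,b.com}
Op 14: insert a.com -> 10.0.0.2 (expiry=42+11=53). clock=42
Op 15: tick 9 -> clock=51.
Op 16: insert a.com -> 10.0.0.1 (expiry=51+15=66). clock=51
Op 17: tick 10 -> clock=61.
Op 18: insert b.com -> 10.0.0.3 (expiry=61+14=75). clock=61
Op 19: tick 13 -> clock=74. purged={a.com}
Op 20: tick 12 -> clock=86. purged={b.com}
Op 21: tick 5 -> clock=91.
Op 22: tick 8 -> clock=99.
Op 23: insert b.com -> 10.0.0.2 (expiry=99+10=109). clock=99
Op 24: tick 3 -> clock=102.
Op 25: tick 5 -> clock=107.
Op 26: tick 2 -> clock=109. purged={b.com}
Op 27: tick 9 -> clock=118.
lookup a.com: not in cache (expired or never inserted)

Answer: NXDOMAIN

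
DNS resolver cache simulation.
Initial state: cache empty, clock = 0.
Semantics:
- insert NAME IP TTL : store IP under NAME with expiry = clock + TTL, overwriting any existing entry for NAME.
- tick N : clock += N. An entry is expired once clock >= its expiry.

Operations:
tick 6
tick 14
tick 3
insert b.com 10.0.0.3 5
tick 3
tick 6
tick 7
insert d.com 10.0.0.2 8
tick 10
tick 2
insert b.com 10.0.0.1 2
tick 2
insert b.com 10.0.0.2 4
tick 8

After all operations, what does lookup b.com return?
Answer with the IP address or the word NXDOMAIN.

Answer: NXDOMAIN

Derivation:
Op 1: tick 6 -> clock=6.
Op 2: tick 14 -> clock=20.
Op 3: tick 3 -> clock=23.
Op 4: insert b.com -> 10.0.0.3 (expiry=23+5=28). clock=23
Op 5: tick 3 -> clock=26.
Op 6: tick 6 -> clock=32. purged={b.com}
Op 7: tick 7 -> clock=39.
Op 8: insert d.com -> 10.0.0.2 (expiry=39+8=47). clock=39
Op 9: tick 10 -> clock=49. purged={d.com}
Op 10: tick 2 -> clock=51.
Op 11: insert b.com -> 10.0.0.1 (expiry=51+2=53). clock=51
Op 12: tick 2 -> clock=53. purged={b.com}
Op 13: insert b.com -> 10.0.0.2 (expiry=53+4=57). clock=53
Op 14: tick 8 -> clock=61. purged={b.com}
lookup b.com: not in cache (expired or never inserted)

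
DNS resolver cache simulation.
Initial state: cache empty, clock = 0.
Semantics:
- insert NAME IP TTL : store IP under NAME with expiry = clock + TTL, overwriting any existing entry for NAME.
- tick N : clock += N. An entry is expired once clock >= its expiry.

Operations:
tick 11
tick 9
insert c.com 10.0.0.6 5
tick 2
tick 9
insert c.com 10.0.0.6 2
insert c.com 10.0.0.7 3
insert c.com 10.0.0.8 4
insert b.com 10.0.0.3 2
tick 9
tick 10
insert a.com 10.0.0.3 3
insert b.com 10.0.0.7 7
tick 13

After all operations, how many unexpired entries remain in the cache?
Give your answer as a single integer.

Op 1: tick 11 -> clock=11.
Op 2: tick 9 -> clock=20.
Op 3: insert c.com -> 10.0.0.6 (expiry=20+5=25). clock=20
Op 4: tick 2 -> clock=22.
Op 5: tick 9 -> clock=31. purged={c.com}
Op 6: insert c.com -> 10.0.0.6 (expiry=31+2=33). clock=31
Op 7: insert c.com -> 10.0.0.7 (expiry=31+3=34). clock=31
Op 8: insert c.com -> 10.0.0.8 (expiry=31+4=35). clock=31
Op 9: insert b.com -> 10.0.0.3 (expiry=31+2=33). clock=31
Op 10: tick 9 -> clock=40. purged={b.com,c.com}
Op 11: tick 10 -> clock=50.
Op 12: insert a.com -> 10.0.0.3 (expiry=50+3=53). clock=50
Op 13: insert b.com -> 10.0.0.7 (expiry=50+7=57). clock=50
Op 14: tick 13 -> clock=63. purged={a.com,b.com}
Final cache (unexpired): {} -> size=0

Answer: 0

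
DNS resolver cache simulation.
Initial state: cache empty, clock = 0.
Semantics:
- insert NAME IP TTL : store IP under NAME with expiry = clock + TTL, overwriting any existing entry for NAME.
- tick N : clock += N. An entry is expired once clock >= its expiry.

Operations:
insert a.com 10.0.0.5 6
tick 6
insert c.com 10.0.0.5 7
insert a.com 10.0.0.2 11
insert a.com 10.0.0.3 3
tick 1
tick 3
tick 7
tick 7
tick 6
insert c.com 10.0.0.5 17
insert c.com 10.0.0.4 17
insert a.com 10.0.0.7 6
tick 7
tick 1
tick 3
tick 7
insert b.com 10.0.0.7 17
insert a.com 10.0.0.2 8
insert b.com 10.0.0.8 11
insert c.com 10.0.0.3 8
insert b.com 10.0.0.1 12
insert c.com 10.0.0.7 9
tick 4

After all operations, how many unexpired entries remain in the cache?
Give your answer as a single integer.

Answer: 3

Derivation:
Op 1: insert a.com -> 10.0.0.5 (expiry=0+6=6). clock=0
Op 2: tick 6 -> clock=6. purged={a.com}
Op 3: insert c.com -> 10.0.0.5 (expiry=6+7=13). clock=6
Op 4: insert a.com -> 10.0.0.2 (expiry=6+11=17). clock=6
Op 5: insert a.com -> 10.0.0.3 (expiry=6+3=9). clock=6
Op 6: tick 1 -> clock=7.
Op 7: tick 3 -> clock=10. purged={a.com}
Op 8: tick 7 -> clock=17. purged={c.com}
Op 9: tick 7 -> clock=24.
Op 10: tick 6 -> clock=30.
Op 11: insert c.com -> 10.0.0.5 (expiry=30+17=47). clock=30
Op 12: insert c.com -> 10.0.0.4 (expiry=30+17=47). clock=30
Op 13: insert a.com -> 10.0.0.7 (expiry=30+6=36). clock=30
Op 14: tick 7 -> clock=37. purged={a.com}
Op 15: tick 1 -> clock=38.
Op 16: tick 3 -> clock=41.
Op 17: tick 7 -> clock=48. purged={c.com}
Op 18: insert b.com -> 10.0.0.7 (expiry=48+17=65). clock=48
Op 19: insert a.com -> 10.0.0.2 (expiry=48+8=56). clock=48
Op 20: insert b.com -> 10.0.0.8 (expiry=48+11=59). clock=48
Op 21: insert c.com -> 10.0.0.3 (expiry=48+8=56). clock=48
Op 22: insert b.com -> 10.0.0.1 (expiry=48+12=60). clock=48
Op 23: insert c.com -> 10.0.0.7 (expiry=48+9=57). clock=48
Op 24: tick 4 -> clock=52.
Final cache (unexpired): {a.com,b.com,c.com} -> size=3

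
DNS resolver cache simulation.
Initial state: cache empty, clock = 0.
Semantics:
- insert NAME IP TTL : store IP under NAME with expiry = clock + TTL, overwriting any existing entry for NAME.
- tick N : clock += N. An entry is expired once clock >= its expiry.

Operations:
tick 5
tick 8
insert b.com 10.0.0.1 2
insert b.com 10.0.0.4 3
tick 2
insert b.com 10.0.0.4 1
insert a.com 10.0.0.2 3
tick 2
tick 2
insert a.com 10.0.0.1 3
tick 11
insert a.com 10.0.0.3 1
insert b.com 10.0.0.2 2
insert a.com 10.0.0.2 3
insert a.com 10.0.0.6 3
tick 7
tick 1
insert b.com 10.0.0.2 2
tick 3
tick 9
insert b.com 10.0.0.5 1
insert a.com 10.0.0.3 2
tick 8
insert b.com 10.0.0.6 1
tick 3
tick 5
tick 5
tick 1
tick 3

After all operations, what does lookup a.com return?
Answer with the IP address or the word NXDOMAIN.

Answer: NXDOMAIN

Derivation:
Op 1: tick 5 -> clock=5.
Op 2: tick 8 -> clock=13.
Op 3: insert b.com -> 10.0.0.1 (expiry=13+2=15). clock=13
Op 4: insert b.com -> 10.0.0.4 (expiry=13+3=16). clock=13
Op 5: tick 2 -> clock=15.
Op 6: insert b.com -> 10.0.0.4 (expiry=15+1=16). clock=15
Op 7: insert a.com -> 10.0.0.2 (expiry=15+3=18). clock=15
Op 8: tick 2 -> clock=17. purged={b.com}
Op 9: tick 2 -> clock=19. purged={a.com}
Op 10: insert a.com -> 10.0.0.1 (expiry=19+3=22). clock=19
Op 11: tick 11 -> clock=30. purged={a.com}
Op 12: insert a.com -> 10.0.0.3 (expiry=30+1=31). clock=30
Op 13: insert b.com -> 10.0.0.2 (expiry=30+2=32). clock=30
Op 14: insert a.com -> 10.0.0.2 (expiry=30+3=33). clock=30
Op 15: insert a.com -> 10.0.0.6 (expiry=30+3=33). clock=30
Op 16: tick 7 -> clock=37. purged={a.com,b.com}
Op 17: tick 1 -> clock=38.
Op 18: insert b.com -> 10.0.0.2 (expiry=38+2=40). clock=38
Op 19: tick 3 -> clock=41. purged={b.com}
Op 20: tick 9 -> clock=50.
Op 21: insert b.com -> 10.0.0.5 (expiry=50+1=51). clock=50
Op 22: insert a.com -> 10.0.0.3 (expiry=50+2=52). clock=50
Op 23: tick 8 -> clock=58. purged={a.com,b.com}
Op 24: insert b.com -> 10.0.0.6 (expiry=58+1=59). clock=58
Op 25: tick 3 -> clock=61. purged={b.com}
Op 26: tick 5 -> clock=66.
Op 27: tick 5 -> clock=71.
Op 28: tick 1 -> clock=72.
Op 29: tick 3 -> clock=75.
lookup a.com: not in cache (expired or never inserted)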